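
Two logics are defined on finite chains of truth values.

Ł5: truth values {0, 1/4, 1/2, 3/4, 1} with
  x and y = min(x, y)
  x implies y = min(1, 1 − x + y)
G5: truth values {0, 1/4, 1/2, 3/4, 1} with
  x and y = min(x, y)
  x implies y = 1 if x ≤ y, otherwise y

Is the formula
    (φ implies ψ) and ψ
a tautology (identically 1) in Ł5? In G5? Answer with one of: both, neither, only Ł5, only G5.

neither

In Ł5: at φ = 0, ψ = 0 the value is 0 — not a tautology.
In G5: at φ = 0, ψ = 0 the value is 0 — not a tautology.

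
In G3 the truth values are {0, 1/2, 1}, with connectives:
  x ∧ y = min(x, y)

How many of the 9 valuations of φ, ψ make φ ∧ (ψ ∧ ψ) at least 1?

1

φ = 0, ψ = 0 ↦ 0  <
φ = 0, ψ = 1/2 ↦ 0  <
φ = 0, ψ = 1 ↦ 0  <
φ = 1/2, ψ = 0 ↦ 0  <
φ = 1/2, ψ = 1/2 ↦ 1/2  <
φ = 1/2, ψ = 1 ↦ 1/2  <
φ = 1, ψ = 0 ↦ 0  <
φ = 1, ψ = 1/2 ↦ 1/2  <
φ = 1, ψ = 1 ↦ 1  ≥
So 1 of the 9 assignments meets the threshold.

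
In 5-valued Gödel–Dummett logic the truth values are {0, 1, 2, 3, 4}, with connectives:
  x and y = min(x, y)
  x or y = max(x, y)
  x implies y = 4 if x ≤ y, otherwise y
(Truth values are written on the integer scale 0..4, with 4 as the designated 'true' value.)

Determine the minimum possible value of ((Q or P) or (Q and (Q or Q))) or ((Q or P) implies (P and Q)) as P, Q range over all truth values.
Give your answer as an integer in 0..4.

1

Take P = 0, Q = 1:
Q or P = 1 or 0 = 1
Q or Q = 1 or 1 = 1
Q and (Q or Q) = 1 and 1 = 1
(Q or P) or (Q and (Q or Q)) = 1 or 1 = 1
Q or P = 1 or 0 = 1
P and Q = 0 and 1 = 0
(Q or P) implies (P and Q) = 1 implies 0 = 0
((Q or P) or (Q and (Q or Q))) or ((Q or P) implies (P and Q)) = 1 or 0 = 1
No assignment yields a value below 1, so this is the minimum.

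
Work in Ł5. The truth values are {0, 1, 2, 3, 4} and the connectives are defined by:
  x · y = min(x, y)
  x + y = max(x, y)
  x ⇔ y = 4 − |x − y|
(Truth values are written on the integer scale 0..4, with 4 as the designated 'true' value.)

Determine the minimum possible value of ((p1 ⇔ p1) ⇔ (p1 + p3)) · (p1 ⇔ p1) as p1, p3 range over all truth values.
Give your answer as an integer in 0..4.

0

Take p1 = 0, p3 = 0:
p1 ⇔ p1 = 0 ⇔ 0 = 4
p1 + p3 = 0 + 0 = 0
(p1 ⇔ p1) ⇔ (p1 + p3) = 4 ⇔ 0 = 0
p1 ⇔ p1 = 0 ⇔ 0 = 4
((p1 ⇔ p1) ⇔ (p1 + p3)) · (p1 ⇔ p1) = 0 · 4 = 0
No assignment yields a value below 0, so this is the minimum.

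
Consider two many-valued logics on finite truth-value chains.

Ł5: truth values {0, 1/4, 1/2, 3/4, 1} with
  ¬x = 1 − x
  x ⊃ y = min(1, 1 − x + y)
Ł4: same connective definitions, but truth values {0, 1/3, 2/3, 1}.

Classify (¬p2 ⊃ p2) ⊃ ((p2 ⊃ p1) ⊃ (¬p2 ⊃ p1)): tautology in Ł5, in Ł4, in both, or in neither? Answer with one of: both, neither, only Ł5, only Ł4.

In Ł5: every assignment gives 1 — tautology.
In Ł4: every assignment gives 1 — tautology.

both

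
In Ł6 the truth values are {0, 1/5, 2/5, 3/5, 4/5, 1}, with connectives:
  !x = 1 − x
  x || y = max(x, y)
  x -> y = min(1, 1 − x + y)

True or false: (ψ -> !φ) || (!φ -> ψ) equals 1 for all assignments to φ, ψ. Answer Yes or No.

At φ = 0, ψ = 4/5, for instance:
!φ = !0 = 1
ψ -> !φ = 4/5 -> 1 = 1
!φ -> ψ = 1 -> 4/5 = 4/5
(ψ -> !φ) || (!φ -> ψ) = 1 || 4/5 = 1
and checking the remaining 35 assignments likewise gives ≥ 1 in every case.

Yes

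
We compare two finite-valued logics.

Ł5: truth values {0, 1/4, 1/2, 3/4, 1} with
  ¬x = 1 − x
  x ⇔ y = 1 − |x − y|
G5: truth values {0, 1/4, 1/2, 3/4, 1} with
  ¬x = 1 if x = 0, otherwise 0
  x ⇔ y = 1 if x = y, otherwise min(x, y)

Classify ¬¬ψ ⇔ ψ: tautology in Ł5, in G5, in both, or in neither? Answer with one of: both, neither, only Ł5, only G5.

only Ł5

In Ł5: every assignment gives 1 — tautology.
In G5: at ψ = 1/4 the value is 1/4 — not a tautology.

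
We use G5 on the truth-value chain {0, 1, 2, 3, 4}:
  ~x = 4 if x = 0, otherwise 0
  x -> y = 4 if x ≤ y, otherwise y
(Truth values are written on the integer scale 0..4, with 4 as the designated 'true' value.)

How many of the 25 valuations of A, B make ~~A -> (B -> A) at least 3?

20

value 4: 19 assignments (counts)
value 3: 1 assignment (counts)
value 2: 2 assignments
value 1: 3 assignments
So 20 of the 25 assignments meet the threshold.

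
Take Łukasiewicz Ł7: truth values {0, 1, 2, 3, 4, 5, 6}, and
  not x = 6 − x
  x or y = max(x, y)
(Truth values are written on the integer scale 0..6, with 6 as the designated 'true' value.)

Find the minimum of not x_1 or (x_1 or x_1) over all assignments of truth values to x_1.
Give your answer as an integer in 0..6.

Take x_1 = 3:
not x_1 = not 3 = 3
x_1 or x_1 = 3 or 3 = 3
not x_1 or (x_1 or x_1) = 3 or 3 = 3
No assignment yields a value below 3, so this is the minimum.

3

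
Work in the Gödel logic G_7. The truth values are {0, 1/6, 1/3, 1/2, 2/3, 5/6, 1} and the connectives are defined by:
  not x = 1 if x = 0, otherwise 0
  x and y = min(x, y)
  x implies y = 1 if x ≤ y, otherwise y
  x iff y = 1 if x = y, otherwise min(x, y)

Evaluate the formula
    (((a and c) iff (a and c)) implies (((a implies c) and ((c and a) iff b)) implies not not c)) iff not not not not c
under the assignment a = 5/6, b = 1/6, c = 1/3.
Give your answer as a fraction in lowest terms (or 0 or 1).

a and c = 5/6 and 1/3 = 1/3
a and c = 5/6 and 1/3 = 1/3
(a and c) iff (a and c) = 1/3 iff 1/3 = 1
a implies c = 5/6 implies 1/3 = 1/3
c and a = 1/3 and 5/6 = 1/3
(c and a) iff b = 1/3 iff 1/6 = 1/6
(a implies c) and ((c and a) iff b) = 1/3 and 1/6 = 1/6
not c = not 1/3 = 0
not not c = not 0 = 1
((a implies c) and ((c and a) iff b)) implies not not c = 1/6 implies 1 = 1
((a and c) iff (a and c)) implies (((a implies c) and ((c and a) iff b)) implies not not c) = 1 implies 1 = 1
not c = not 1/3 = 0
not not c = not 0 = 1
not not not c = not 1 = 0
not not not not c = not 0 = 1
(((a and c) iff (a and c)) implies (((a implies c) and ((c and a) iff b)) implies not not c)) iff not not not not c = 1 iff 1 = 1

1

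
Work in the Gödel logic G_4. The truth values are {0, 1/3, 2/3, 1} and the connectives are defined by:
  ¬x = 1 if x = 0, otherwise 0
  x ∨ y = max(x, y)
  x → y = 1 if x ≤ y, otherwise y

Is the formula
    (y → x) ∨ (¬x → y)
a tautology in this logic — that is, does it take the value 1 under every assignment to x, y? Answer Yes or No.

Counterexample: take x = 0, y = 1/3.
y → x = 1/3 → 0 = 0
¬x = ¬0 = 1
¬x → y = 1 → 1/3 = 1/3
(y → x) ∨ (¬x → y) = 0 ∨ 1/3 = 1/3
This gives 1/3 ≠ 1.

No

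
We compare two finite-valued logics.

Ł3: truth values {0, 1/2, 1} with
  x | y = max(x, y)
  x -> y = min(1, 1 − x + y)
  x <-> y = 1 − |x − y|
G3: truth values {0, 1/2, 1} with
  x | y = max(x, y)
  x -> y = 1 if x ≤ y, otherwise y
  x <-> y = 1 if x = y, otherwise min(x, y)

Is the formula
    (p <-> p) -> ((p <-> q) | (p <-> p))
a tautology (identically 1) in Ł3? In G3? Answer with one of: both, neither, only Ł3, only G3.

In Ł3: every assignment gives 1 — tautology.
In G3: every assignment gives 1 — tautology.

both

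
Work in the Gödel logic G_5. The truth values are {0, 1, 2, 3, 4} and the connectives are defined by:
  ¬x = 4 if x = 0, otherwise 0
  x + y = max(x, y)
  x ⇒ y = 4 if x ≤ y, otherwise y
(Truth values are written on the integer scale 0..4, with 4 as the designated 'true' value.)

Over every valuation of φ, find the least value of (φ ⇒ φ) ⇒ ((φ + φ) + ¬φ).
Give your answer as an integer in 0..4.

1

Take φ = 1:
φ ⇒ φ = 1 ⇒ 1 = 4
φ + φ = 1 + 1 = 1
¬φ = ¬1 = 0
(φ + φ) + ¬φ = 1 + 0 = 1
(φ ⇒ φ) ⇒ ((φ + φ) + ¬φ) = 4 ⇒ 1 = 1
No assignment yields a value below 1, so this is the minimum.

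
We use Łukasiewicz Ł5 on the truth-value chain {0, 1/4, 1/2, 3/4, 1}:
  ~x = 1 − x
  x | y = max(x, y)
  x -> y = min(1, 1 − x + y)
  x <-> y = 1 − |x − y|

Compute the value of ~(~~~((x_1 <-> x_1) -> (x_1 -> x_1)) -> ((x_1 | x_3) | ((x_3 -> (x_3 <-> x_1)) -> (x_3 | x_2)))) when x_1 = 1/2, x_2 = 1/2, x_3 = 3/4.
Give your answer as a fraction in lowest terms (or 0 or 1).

0

x_1 <-> x_1 = 1/2 <-> 1/2 = 1
x_1 -> x_1 = 1/2 -> 1/2 = 1
(x_1 <-> x_1) -> (x_1 -> x_1) = 1 -> 1 = 1
~((x_1 <-> x_1) -> (x_1 -> x_1)) = ~1 = 0
~~((x_1 <-> x_1) -> (x_1 -> x_1)) = ~0 = 1
~~~((x_1 <-> x_1) -> (x_1 -> x_1)) = ~1 = 0
x_1 | x_3 = 1/2 | 3/4 = 3/4
x_3 <-> x_1 = 3/4 <-> 1/2 = 3/4
x_3 -> (x_3 <-> x_1) = 3/4 -> 3/4 = 1
x_3 | x_2 = 3/4 | 1/2 = 3/4
(x_3 -> (x_3 <-> x_1)) -> (x_3 | x_2) = 1 -> 3/4 = 3/4
(x_1 | x_3) | ((x_3 -> (x_3 <-> x_1)) -> (x_3 | x_2)) = 3/4 | 3/4 = 3/4
~~~((x_1 <-> x_1) -> (x_1 -> x_1)) -> ((x_1 | x_3) | ((x_3 -> (x_3 <-> x_1)) -> (x_3 | x_2))) = 0 -> 3/4 = 1
~(~~~((x_1 <-> x_1) -> (x_1 -> x_1)) -> ((x_1 | x_3) | ((x_3 -> (x_3 <-> x_1)) -> (x_3 | x_2)))) = ~1 = 0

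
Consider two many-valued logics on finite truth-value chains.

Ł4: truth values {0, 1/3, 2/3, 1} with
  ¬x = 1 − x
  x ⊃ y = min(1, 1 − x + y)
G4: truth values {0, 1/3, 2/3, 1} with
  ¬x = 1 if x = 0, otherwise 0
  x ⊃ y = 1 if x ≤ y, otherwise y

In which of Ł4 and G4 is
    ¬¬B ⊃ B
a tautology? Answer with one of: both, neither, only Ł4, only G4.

In Ł4: every assignment gives 1 — tautology.
In G4: at B = 1/3 the value is 1/3 — not a tautology.

only Ł4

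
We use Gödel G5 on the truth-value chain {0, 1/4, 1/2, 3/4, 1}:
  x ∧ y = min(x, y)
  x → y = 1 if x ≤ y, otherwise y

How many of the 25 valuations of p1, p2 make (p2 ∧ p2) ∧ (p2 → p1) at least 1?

value 1: 1 assignment (counts)
value 3/4: 3 assignments
value 1/2: 5 assignments
value 1/4: 7 assignments
value 0: 9 assignments
So 1 of the 25 assignments meets the threshold.

1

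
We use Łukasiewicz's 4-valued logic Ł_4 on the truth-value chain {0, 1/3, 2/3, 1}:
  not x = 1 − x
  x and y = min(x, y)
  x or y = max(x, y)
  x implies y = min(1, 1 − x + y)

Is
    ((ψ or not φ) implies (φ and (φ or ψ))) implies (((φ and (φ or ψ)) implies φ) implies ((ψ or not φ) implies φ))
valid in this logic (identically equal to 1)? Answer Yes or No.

Yes

φ = 0, ψ = 0 ↦ 1
φ = 0, ψ = 1/3 ↦ 1
φ = 0, ψ = 2/3 ↦ 1
φ = 0, ψ = 1 ↦ 1
φ = 1/3, ψ = 0 ↦ 1
φ = 1/3, ψ = 1/3 ↦ 1
φ = 1/3, ψ = 2/3 ↦ 1
φ = 1/3, ψ = 1 ↦ 1
φ = 2/3, ψ = 0 ↦ 1
φ = 2/3, ψ = 1/3 ↦ 1
φ = 2/3, ψ = 2/3 ↦ 1
φ = 2/3, ψ = 1 ↦ 1
φ = 1, ψ = 0 ↦ 1
φ = 1, ψ = 1/3 ↦ 1
φ = 1, ψ = 2/3 ↦ 1
φ = 1, ψ = 1 ↦ 1
Every assignment gives a value ≥ 1.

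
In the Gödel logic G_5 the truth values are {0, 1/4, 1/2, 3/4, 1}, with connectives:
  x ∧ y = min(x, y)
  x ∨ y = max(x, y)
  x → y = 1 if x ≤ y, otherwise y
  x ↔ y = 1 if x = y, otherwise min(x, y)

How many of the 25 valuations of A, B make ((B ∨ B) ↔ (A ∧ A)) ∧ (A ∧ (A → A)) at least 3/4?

value 1: 1 assignment (counts)
value 3/4: 3 assignments (counts)
value 1/2: 5 assignments
value 1/4: 7 assignments
value 0: 9 assignments
So 4 of the 25 assignments meet the threshold.

4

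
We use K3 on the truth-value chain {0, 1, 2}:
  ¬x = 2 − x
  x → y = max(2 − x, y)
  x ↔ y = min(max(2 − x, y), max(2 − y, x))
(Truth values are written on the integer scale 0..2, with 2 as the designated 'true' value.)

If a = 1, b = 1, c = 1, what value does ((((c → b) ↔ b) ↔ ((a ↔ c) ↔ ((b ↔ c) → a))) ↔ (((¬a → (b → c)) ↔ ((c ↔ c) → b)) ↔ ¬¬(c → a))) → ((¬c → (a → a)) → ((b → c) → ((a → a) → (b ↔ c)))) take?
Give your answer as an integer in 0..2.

1

c → b = 1 → 1 = 1
(c → b) ↔ b = 1 ↔ 1 = 1
a ↔ c = 1 ↔ 1 = 1
b ↔ c = 1 ↔ 1 = 1
(b ↔ c) → a = 1 → 1 = 1
(a ↔ c) ↔ ((b ↔ c) → a) = 1 ↔ 1 = 1
((c → b) ↔ b) ↔ ((a ↔ c) ↔ ((b ↔ c) → a)) = 1 ↔ 1 = 1
¬a = ¬1 = 1
b → c = 1 → 1 = 1
¬a → (b → c) = 1 → 1 = 1
c ↔ c = 1 ↔ 1 = 1
(c ↔ c) → b = 1 → 1 = 1
(¬a → (b → c)) ↔ ((c ↔ c) → b) = 1 ↔ 1 = 1
c → a = 1 → 1 = 1
¬(c → a) = ¬1 = 1
¬¬(c → a) = ¬1 = 1
((¬a → (b → c)) ↔ ((c ↔ c) → b)) ↔ ¬¬(c → a) = 1 ↔ 1 = 1
(((c → b) ↔ b) ↔ ((a ↔ c) ↔ ((b ↔ c) → a))) ↔ (((¬a → (b → c)) ↔ ((c ↔ c) → b)) ↔ ¬¬(c → a)) = 1 ↔ 1 = 1
¬c = ¬1 = 1
a → a = 1 → 1 = 1
¬c → (a → a) = 1 → 1 = 1
b → c = 1 → 1 = 1
a → a = 1 → 1 = 1
b ↔ c = 1 ↔ 1 = 1
(a → a) → (b ↔ c) = 1 → 1 = 1
(b → c) → ((a → a) → (b ↔ c)) = 1 → 1 = 1
(¬c → (a → a)) → ((b → c) → ((a → a) → (b ↔ c))) = 1 → 1 = 1
((((c → b) ↔ b) ↔ ((a ↔ c) ↔ ((b ↔ c) → a))) ↔ (((¬a → (b → c)) ↔ ((c ↔ c) → b)) ↔ ¬¬(c → a))) → ((¬c → (a → a)) → ((b → c) → ((a → a) → (b ↔ c)))) = 1 → 1 = 1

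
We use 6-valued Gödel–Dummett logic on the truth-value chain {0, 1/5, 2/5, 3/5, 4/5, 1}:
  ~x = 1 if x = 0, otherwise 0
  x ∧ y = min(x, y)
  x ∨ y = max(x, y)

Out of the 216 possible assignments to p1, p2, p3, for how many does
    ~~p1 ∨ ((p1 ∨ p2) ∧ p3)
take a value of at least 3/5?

189

value 1: 181 assignments (counts)
value 4/5: 3 assignments (counts)
value 3/5: 5 assignments (counts)
value 2/5: 7 assignments
value 1/5: 9 assignments
value 0: 11 assignments
So 189 of the 216 assignments meet the threshold.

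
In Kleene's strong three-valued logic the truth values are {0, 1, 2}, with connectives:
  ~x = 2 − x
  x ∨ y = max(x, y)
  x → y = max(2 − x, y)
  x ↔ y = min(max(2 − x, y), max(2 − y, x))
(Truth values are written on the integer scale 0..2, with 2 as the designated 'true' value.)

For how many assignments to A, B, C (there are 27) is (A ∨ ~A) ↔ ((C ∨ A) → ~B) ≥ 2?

value 2: 8 assignments (counts)
value 1: 15 assignments
value 0: 4 assignments
So 8 of the 27 assignments meet the threshold.

8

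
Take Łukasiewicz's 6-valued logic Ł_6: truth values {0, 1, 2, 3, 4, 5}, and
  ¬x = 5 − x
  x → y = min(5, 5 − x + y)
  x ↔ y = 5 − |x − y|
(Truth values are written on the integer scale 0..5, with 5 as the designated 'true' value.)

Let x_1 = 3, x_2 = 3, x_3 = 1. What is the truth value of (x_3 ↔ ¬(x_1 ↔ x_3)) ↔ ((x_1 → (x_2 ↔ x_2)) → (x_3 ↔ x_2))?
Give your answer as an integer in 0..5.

4

x_1 ↔ x_3 = 3 ↔ 1 = 3
¬(x_1 ↔ x_3) = ¬3 = 2
x_3 ↔ ¬(x_1 ↔ x_3) = 1 ↔ 2 = 4
x_2 ↔ x_2 = 3 ↔ 3 = 5
x_1 → (x_2 ↔ x_2) = 3 → 5 = 5
x_3 ↔ x_2 = 1 ↔ 3 = 3
(x_1 → (x_2 ↔ x_2)) → (x_3 ↔ x_2) = 5 → 3 = 3
(x_3 ↔ ¬(x_1 ↔ x_3)) ↔ ((x_1 → (x_2 ↔ x_2)) → (x_3 ↔ x_2)) = 4 ↔ 3 = 4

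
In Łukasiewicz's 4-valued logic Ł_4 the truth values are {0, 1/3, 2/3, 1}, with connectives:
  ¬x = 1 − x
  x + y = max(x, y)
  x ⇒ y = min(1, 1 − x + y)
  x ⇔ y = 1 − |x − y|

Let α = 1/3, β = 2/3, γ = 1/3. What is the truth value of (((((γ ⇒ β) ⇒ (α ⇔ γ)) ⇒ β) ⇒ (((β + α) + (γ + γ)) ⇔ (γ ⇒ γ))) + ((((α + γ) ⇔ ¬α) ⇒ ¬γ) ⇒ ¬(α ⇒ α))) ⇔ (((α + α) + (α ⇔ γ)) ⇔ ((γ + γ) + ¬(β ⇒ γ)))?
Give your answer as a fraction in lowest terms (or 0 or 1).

γ ⇒ β = 1/3 ⇒ 2/3 = 1
α ⇔ γ = 1/3 ⇔ 1/3 = 1
(γ ⇒ β) ⇒ (α ⇔ γ) = 1 ⇒ 1 = 1
((γ ⇒ β) ⇒ (α ⇔ γ)) ⇒ β = 1 ⇒ 2/3 = 2/3
β + α = 2/3 + 1/3 = 2/3
γ + γ = 1/3 + 1/3 = 1/3
(β + α) + (γ + γ) = 2/3 + 1/3 = 2/3
γ ⇒ γ = 1/3 ⇒ 1/3 = 1
((β + α) + (γ + γ)) ⇔ (γ ⇒ γ) = 2/3 ⇔ 1 = 2/3
(((γ ⇒ β) ⇒ (α ⇔ γ)) ⇒ β) ⇒ (((β + α) + (γ + γ)) ⇔ (γ ⇒ γ)) = 2/3 ⇒ 2/3 = 1
α + γ = 1/3 + 1/3 = 1/3
¬α = ¬1/3 = 2/3
(α + γ) ⇔ ¬α = 1/3 ⇔ 2/3 = 2/3
¬γ = ¬1/3 = 2/3
((α + γ) ⇔ ¬α) ⇒ ¬γ = 2/3 ⇒ 2/3 = 1
α ⇒ α = 1/3 ⇒ 1/3 = 1
¬(α ⇒ α) = ¬1 = 0
(((α + γ) ⇔ ¬α) ⇒ ¬γ) ⇒ ¬(α ⇒ α) = 1 ⇒ 0 = 0
((((γ ⇒ β) ⇒ (α ⇔ γ)) ⇒ β) ⇒ (((β + α) + (γ + γ)) ⇔ (γ ⇒ γ))) + ((((α + γ) ⇔ ¬α) ⇒ ¬γ) ⇒ ¬(α ⇒ α)) = 1 + 0 = 1
α + α = 1/3 + 1/3 = 1/3
α ⇔ γ = 1/3 ⇔ 1/3 = 1
(α + α) + (α ⇔ γ) = 1/3 + 1 = 1
γ + γ = 1/3 + 1/3 = 1/3
β ⇒ γ = 2/3 ⇒ 1/3 = 2/3
¬(β ⇒ γ) = ¬2/3 = 1/3
(γ + γ) + ¬(β ⇒ γ) = 1/3 + 1/3 = 1/3
((α + α) + (α ⇔ γ)) ⇔ ((γ + γ) + ¬(β ⇒ γ)) = 1 ⇔ 1/3 = 1/3
(((((γ ⇒ β) ⇒ (α ⇔ γ)) ⇒ β) ⇒ (((β + α) + (γ + γ)) ⇔ (γ ⇒ γ))) + ((((α + γ) ⇔ ¬α) ⇒ ¬γ) ⇒ ¬(α ⇒ α))) ⇔ (((α + α) + (α ⇔ γ)) ⇔ ((γ + γ) + ¬(β ⇒ γ))) = 1 ⇔ 1/3 = 1/3

1/3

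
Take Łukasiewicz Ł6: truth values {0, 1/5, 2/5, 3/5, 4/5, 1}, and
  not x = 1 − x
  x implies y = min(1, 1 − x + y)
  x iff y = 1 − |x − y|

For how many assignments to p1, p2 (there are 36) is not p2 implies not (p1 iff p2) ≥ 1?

value 1: 17 assignments (counts)
value 4/5: 7 assignments
value 3/5: 5 assignments
value 2/5: 4 assignments
value 1/5: 2 assignments
value 0: 1 assignment
So 17 of the 36 assignments meet the threshold.

17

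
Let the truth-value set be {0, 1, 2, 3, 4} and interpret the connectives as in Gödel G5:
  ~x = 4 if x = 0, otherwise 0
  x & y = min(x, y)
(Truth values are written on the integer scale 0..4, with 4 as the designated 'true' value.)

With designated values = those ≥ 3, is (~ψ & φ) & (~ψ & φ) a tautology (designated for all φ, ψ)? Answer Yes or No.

No

Counterexample: take φ = 0, ψ = 0.
~ψ = ~0 = 4
~ψ & φ = 4 & 0 = 0
(~ψ & φ) & (~ψ & φ) = 0 & 0 = 0
This gives 0, which is below 3.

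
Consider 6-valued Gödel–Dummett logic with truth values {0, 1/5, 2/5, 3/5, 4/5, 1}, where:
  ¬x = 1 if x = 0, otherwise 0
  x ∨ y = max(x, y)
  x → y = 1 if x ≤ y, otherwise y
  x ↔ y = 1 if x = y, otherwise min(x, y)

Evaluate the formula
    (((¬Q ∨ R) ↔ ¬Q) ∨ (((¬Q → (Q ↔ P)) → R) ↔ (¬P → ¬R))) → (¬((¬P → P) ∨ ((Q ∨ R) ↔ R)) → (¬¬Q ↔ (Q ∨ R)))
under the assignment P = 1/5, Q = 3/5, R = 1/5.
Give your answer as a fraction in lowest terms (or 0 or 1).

1

¬Q = ¬3/5 = 0
¬Q ∨ R = 0 ∨ 1/5 = 1/5
¬Q = ¬3/5 = 0
(¬Q ∨ R) ↔ ¬Q = 1/5 ↔ 0 = 0
¬Q = ¬3/5 = 0
Q ↔ P = 3/5 ↔ 1/5 = 1/5
¬Q → (Q ↔ P) = 0 → 1/5 = 1
(¬Q → (Q ↔ P)) → R = 1 → 1/5 = 1/5
¬P = ¬1/5 = 0
¬R = ¬1/5 = 0
¬P → ¬R = 0 → 0 = 1
((¬Q → (Q ↔ P)) → R) ↔ (¬P → ¬R) = 1/5 ↔ 1 = 1/5
((¬Q ∨ R) ↔ ¬Q) ∨ (((¬Q → (Q ↔ P)) → R) ↔ (¬P → ¬R)) = 0 ∨ 1/5 = 1/5
¬P = ¬1/5 = 0
¬P → P = 0 → 1/5 = 1
Q ∨ R = 3/5 ∨ 1/5 = 3/5
(Q ∨ R) ↔ R = 3/5 ↔ 1/5 = 1/5
(¬P → P) ∨ ((Q ∨ R) ↔ R) = 1 ∨ 1/5 = 1
¬((¬P → P) ∨ ((Q ∨ R) ↔ R)) = ¬1 = 0
¬Q = ¬3/5 = 0
¬¬Q = ¬0 = 1
Q ∨ R = 3/5 ∨ 1/5 = 3/5
¬¬Q ↔ (Q ∨ R) = 1 ↔ 3/5 = 3/5
¬((¬P → P) ∨ ((Q ∨ R) ↔ R)) → (¬¬Q ↔ (Q ∨ R)) = 0 → 3/5 = 1
(((¬Q ∨ R) ↔ ¬Q) ∨ (((¬Q → (Q ↔ P)) → R) ↔ (¬P → ¬R))) → (¬((¬P → P) ∨ ((Q ∨ R) ↔ R)) → (¬¬Q ↔ (Q ∨ R))) = 1/5 → 1 = 1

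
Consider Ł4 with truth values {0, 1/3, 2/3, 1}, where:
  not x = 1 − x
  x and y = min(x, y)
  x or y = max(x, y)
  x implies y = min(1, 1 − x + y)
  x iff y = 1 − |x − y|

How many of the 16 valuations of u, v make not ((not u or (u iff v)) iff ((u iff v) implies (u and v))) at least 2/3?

5

u = 0, v = 0 ↦ 1  ≥
u = 0, v = 1/3 ↦ 2/3  ≥
u = 0, v = 2/3 ↦ 1/3  <
u = 0, v = 1 ↦ 0  <
u = 1/3, v = 0 ↦ 1/3  <
u = 1/3, v = 1/3 ↦ 2/3  ≥
u = 1/3, v = 2/3 ↦ 0  <
u = 1/3, v = 1 ↦ 1/3  <
u = 2/3, v = 0 ↦ 1/3  <
u = 2/3, v = 1/3 ↦ 0  <
u = 2/3, v = 2/3 ↦ 1/3  <
u = 2/3, v = 1 ↦ 1/3  <
u = 1, v = 0 ↦ 1  ≥
u = 1, v = 1/3 ↦ 2/3  ≥
u = 1, v = 2/3 ↦ 1/3  <
u = 1, v = 1 ↦ 0  <
So 5 of the 16 assignments meet the threshold.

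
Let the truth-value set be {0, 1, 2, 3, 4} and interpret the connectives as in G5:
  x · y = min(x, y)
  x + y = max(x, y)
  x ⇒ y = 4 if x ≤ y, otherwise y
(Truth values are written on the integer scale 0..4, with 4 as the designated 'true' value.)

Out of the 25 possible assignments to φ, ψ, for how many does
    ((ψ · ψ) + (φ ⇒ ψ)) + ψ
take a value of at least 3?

value 4: 15 assignments (counts)
value 3: 1 assignment (counts)
value 2: 2 assignments
value 1: 3 assignments
value 0: 4 assignments
So 16 of the 25 assignments meet the threshold.

16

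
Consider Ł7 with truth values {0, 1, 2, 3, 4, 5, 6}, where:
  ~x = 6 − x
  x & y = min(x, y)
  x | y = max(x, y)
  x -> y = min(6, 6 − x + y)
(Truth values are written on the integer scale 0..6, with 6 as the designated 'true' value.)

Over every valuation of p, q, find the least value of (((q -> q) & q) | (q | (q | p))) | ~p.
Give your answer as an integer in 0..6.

3

Take p = 3, q = 0:
q -> q = 0 -> 0 = 6
(q -> q) & q = 6 & 0 = 0
q | p = 0 | 3 = 3
q | (q | p) = 0 | 3 = 3
((q -> q) & q) | (q | (q | p)) = 0 | 3 = 3
~p = ~3 = 3
(((q -> q) & q) | (q | (q | p))) | ~p = 3 | 3 = 3
No assignment yields a value below 3, so this is the minimum.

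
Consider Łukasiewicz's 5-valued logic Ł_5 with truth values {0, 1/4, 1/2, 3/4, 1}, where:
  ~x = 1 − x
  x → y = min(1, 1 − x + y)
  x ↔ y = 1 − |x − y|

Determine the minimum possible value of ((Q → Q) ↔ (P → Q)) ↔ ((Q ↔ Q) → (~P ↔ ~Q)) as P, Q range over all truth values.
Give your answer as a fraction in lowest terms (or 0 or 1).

Take P = 0, Q = 1:
Q → Q = 1 → 1 = 1
P → Q = 0 → 1 = 1
(Q → Q) ↔ (P → Q) = 1 ↔ 1 = 1
Q ↔ Q = 1 ↔ 1 = 1
~P = ~0 = 1
~Q = ~1 = 0
~P ↔ ~Q = 1 ↔ 0 = 0
(Q ↔ Q) → (~P ↔ ~Q) = 1 → 0 = 0
((Q → Q) ↔ (P → Q)) ↔ ((Q ↔ Q) → (~P ↔ ~Q)) = 1 ↔ 0 = 0
No assignment yields a value below 0, so this is the minimum.

0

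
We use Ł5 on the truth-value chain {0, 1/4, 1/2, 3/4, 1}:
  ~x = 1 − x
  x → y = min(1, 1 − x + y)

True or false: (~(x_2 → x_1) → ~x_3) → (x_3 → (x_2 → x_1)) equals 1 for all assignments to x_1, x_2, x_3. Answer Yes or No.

At x_1 = 0, x_2 = 3/4, x_3 = 1/4, for instance:
x_2 → x_1 = 3/4 → 0 = 1/4
~(x_2 → x_1) = ~1/4 = 3/4
~x_3 = ~1/4 = 3/4
~(x_2 → x_1) → ~x_3 = 3/4 → 3/4 = 1
x_3 → (x_2 → x_1) = 1/4 → 1/4 = 1
(~(x_2 → x_1) → ~x_3) → (x_3 → (x_2 → x_1)) = 1 → 1 = 1
and checking the remaining 124 assignments likewise gives ≥ 1 in every case.

Yes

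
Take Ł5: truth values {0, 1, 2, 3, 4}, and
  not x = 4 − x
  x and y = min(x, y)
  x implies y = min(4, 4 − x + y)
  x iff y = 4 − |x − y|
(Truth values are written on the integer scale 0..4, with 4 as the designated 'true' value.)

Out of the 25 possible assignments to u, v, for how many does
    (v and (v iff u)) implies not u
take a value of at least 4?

value 4: 17 assignments (counts)
value 3: 3 assignments
value 2: 3 assignments
value 1: 1 assignment
value 0: 1 assignment
So 17 of the 25 assignments meet the threshold.

17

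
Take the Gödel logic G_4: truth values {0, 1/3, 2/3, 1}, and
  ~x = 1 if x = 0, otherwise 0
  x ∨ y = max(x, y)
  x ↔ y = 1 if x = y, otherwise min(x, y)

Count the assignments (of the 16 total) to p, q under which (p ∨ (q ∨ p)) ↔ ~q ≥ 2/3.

p = 0, q = 0 ↦ 0  <
p = 0, q = 1/3 ↦ 0  <
p = 0, q = 2/3 ↦ 0  <
p = 0, q = 1 ↦ 0  <
p = 1/3, q = 0 ↦ 1/3  <
p = 1/3, q = 1/3 ↦ 0  <
p = 1/3, q = 2/3 ↦ 0  <
p = 1/3, q = 1 ↦ 0  <
p = 2/3, q = 0 ↦ 2/3  ≥
p = 2/3, q = 1/3 ↦ 0  <
p = 2/3, q = 2/3 ↦ 0  <
p = 2/3, q = 1 ↦ 0  <
p = 1, q = 0 ↦ 1  ≥
p = 1, q = 1/3 ↦ 0  <
p = 1, q = 2/3 ↦ 0  <
p = 1, q = 1 ↦ 0  <
So 2 of the 16 assignments meet the threshold.

2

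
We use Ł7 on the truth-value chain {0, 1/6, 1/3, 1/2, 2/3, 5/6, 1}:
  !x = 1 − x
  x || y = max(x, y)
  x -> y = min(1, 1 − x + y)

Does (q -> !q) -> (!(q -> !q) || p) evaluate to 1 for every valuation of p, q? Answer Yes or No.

No

Counterexample: take p = 0, q = 0.
!q = !0 = 1
q -> !q = 0 -> 1 = 1
!q = !0 = 1
q -> !q = 0 -> 1 = 1
!(q -> !q) = !1 = 0
!(q -> !q) || p = 0 || 0 = 0
(q -> !q) -> (!(q -> !q) || p) = 1 -> 0 = 0
This gives 0 ≠ 1.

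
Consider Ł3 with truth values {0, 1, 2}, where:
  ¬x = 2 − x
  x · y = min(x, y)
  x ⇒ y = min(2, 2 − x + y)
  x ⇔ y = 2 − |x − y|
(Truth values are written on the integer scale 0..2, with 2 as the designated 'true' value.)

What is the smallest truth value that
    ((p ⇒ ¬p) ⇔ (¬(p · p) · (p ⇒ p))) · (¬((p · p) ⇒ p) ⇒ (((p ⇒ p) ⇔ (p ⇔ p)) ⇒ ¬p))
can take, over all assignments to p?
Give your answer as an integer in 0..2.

Take p = 1:
¬p = ¬1 = 1
p ⇒ ¬p = 1 ⇒ 1 = 2
p · p = 1 · 1 = 1
¬(p · p) = ¬1 = 1
p ⇒ p = 1 ⇒ 1 = 2
¬(p · p) · (p ⇒ p) = 1 · 2 = 1
(p ⇒ ¬p) ⇔ (¬(p · p) · (p ⇒ p)) = 2 ⇔ 1 = 1
p · p = 1 · 1 = 1
(p · p) ⇒ p = 1 ⇒ 1 = 2
¬((p · p) ⇒ p) = ¬2 = 0
p ⇒ p = 1 ⇒ 1 = 2
p ⇔ p = 1 ⇔ 1 = 2
(p ⇒ p) ⇔ (p ⇔ p) = 2 ⇔ 2 = 2
¬p = ¬1 = 1
((p ⇒ p) ⇔ (p ⇔ p)) ⇒ ¬p = 2 ⇒ 1 = 1
¬((p · p) ⇒ p) ⇒ (((p ⇒ p) ⇔ (p ⇔ p)) ⇒ ¬p) = 0 ⇒ 1 = 2
((p ⇒ ¬p) ⇔ (¬(p · p) · (p ⇒ p))) · (¬((p · p) ⇒ p) ⇒ (((p ⇒ p) ⇔ (p ⇔ p)) ⇒ ¬p)) = 1 · 2 = 1
No assignment yields a value below 1, so this is the minimum.

1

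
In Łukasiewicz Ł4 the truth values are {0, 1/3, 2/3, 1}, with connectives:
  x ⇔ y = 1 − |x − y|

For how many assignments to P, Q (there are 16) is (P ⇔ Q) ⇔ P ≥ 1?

5

P = 0, Q = 0 ↦ 0  <
P = 0, Q = 1/3 ↦ 1/3  <
P = 0, Q = 2/3 ↦ 2/3  <
P = 0, Q = 1 ↦ 1  ≥
P = 1/3, Q = 0 ↦ 2/3  <
P = 1/3, Q = 1/3 ↦ 1/3  <
P = 1/3, Q = 2/3 ↦ 2/3  <
P = 1/3, Q = 1 ↦ 1  ≥
P = 2/3, Q = 0 ↦ 2/3  <
P = 2/3, Q = 1/3 ↦ 1  ≥
P = 2/3, Q = 2/3 ↦ 2/3  <
P = 2/3, Q = 1 ↦ 1  ≥
P = 1, Q = 0 ↦ 0  <
P = 1, Q = 1/3 ↦ 1/3  <
P = 1, Q = 2/3 ↦ 2/3  <
P = 1, Q = 1 ↦ 1  ≥
So 5 of the 16 assignments meet the threshold.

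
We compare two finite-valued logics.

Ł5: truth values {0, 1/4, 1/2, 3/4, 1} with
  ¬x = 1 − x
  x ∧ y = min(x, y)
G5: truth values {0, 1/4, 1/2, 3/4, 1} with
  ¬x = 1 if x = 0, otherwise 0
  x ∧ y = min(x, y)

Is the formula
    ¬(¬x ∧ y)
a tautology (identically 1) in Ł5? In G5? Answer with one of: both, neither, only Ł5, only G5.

In Ł5: at x = 0, y = 1/4 the value is 3/4 — not a tautology.
In G5: at x = 0, y = 1/4 the value is 0 — not a tautology.

neither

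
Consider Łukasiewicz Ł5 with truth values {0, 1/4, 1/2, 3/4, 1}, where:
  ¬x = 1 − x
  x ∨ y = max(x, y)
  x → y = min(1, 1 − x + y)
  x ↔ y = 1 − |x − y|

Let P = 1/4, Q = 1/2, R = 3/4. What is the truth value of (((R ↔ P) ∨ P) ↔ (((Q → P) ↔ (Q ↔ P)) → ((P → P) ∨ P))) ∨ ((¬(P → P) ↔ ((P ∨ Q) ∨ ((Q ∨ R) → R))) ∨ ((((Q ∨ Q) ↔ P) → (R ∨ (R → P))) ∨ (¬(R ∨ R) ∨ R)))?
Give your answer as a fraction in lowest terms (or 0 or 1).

1

R ↔ P = 3/4 ↔ 1/4 = 1/2
(R ↔ P) ∨ P = 1/2 ∨ 1/4 = 1/2
Q → P = 1/2 → 1/4 = 3/4
Q ↔ P = 1/2 ↔ 1/4 = 3/4
(Q → P) ↔ (Q ↔ P) = 3/4 ↔ 3/4 = 1
P → P = 1/4 → 1/4 = 1
(P → P) ∨ P = 1 ∨ 1/4 = 1
((Q → P) ↔ (Q ↔ P)) → ((P → P) ∨ P) = 1 → 1 = 1
((R ↔ P) ∨ P) ↔ (((Q → P) ↔ (Q ↔ P)) → ((P → P) ∨ P)) = 1/2 ↔ 1 = 1/2
P → P = 1/4 → 1/4 = 1
¬(P → P) = ¬1 = 0
P ∨ Q = 1/4 ∨ 1/2 = 1/2
Q ∨ R = 1/2 ∨ 3/4 = 3/4
(Q ∨ R) → R = 3/4 → 3/4 = 1
(P ∨ Q) ∨ ((Q ∨ R) → R) = 1/2 ∨ 1 = 1
¬(P → P) ↔ ((P ∨ Q) ∨ ((Q ∨ R) → R)) = 0 ↔ 1 = 0
Q ∨ Q = 1/2 ∨ 1/2 = 1/2
(Q ∨ Q) ↔ P = 1/2 ↔ 1/4 = 3/4
R → P = 3/4 → 1/4 = 1/2
R ∨ (R → P) = 3/4 ∨ 1/2 = 3/4
((Q ∨ Q) ↔ P) → (R ∨ (R → P)) = 3/4 → 3/4 = 1
R ∨ R = 3/4 ∨ 3/4 = 3/4
¬(R ∨ R) = ¬3/4 = 1/4
¬(R ∨ R) ∨ R = 1/4 ∨ 3/4 = 3/4
(((Q ∨ Q) ↔ P) → (R ∨ (R → P))) ∨ (¬(R ∨ R) ∨ R) = 1 ∨ 3/4 = 1
(¬(P → P) ↔ ((P ∨ Q) ∨ ((Q ∨ R) → R))) ∨ ((((Q ∨ Q) ↔ P) → (R ∨ (R → P))) ∨ (¬(R ∨ R) ∨ R)) = 0 ∨ 1 = 1
(((R ↔ P) ∨ P) ↔ (((Q → P) ↔ (Q ↔ P)) → ((P → P) ∨ P))) ∨ ((¬(P → P) ↔ ((P ∨ Q) ∨ ((Q ∨ R) → R))) ∨ ((((Q ∨ Q) ↔ P) → (R ∨ (R → P))) ∨ (¬(R ∨ R) ∨ R))) = 1/2 ∨ 1 = 1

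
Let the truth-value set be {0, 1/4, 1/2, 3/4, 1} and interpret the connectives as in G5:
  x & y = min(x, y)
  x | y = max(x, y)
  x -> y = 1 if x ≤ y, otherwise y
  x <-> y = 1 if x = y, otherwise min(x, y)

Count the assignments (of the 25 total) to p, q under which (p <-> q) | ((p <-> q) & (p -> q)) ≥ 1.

value 1: 5 assignments (counts)
value 3/4: 2 assignments
value 1/2: 4 assignments
value 1/4: 6 assignments
value 0: 8 assignments
So 5 of the 25 assignments meet the threshold.

5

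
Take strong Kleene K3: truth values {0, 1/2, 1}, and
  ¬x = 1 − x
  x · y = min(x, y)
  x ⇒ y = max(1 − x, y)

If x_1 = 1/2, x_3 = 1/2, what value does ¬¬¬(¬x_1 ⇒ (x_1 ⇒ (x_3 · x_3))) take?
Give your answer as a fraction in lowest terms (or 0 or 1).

¬x_1 = ¬1/2 = 1/2
x_3 · x_3 = 1/2 · 1/2 = 1/2
x_1 ⇒ (x_3 · x_3) = 1/2 ⇒ 1/2 = 1/2
¬x_1 ⇒ (x_1 ⇒ (x_3 · x_3)) = 1/2 ⇒ 1/2 = 1/2
¬(¬x_1 ⇒ (x_1 ⇒ (x_3 · x_3))) = ¬1/2 = 1/2
¬¬(¬x_1 ⇒ (x_1 ⇒ (x_3 · x_3))) = ¬1/2 = 1/2
¬¬¬(¬x_1 ⇒ (x_1 ⇒ (x_3 · x_3))) = ¬1/2 = 1/2

1/2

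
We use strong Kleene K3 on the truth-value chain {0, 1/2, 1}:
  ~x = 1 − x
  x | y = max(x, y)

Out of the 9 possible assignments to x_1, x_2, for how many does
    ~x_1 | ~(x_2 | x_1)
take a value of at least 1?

x_1 = 0, x_2 = 0 ↦ 1  ≥
x_1 = 0, x_2 = 1/2 ↦ 1  ≥
x_1 = 0, x_2 = 1 ↦ 1  ≥
x_1 = 1/2, x_2 = 0 ↦ 1/2  <
x_1 = 1/2, x_2 = 1/2 ↦ 1/2  <
x_1 = 1/2, x_2 = 1 ↦ 1/2  <
x_1 = 1, x_2 = 0 ↦ 0  <
x_1 = 1, x_2 = 1/2 ↦ 0  <
x_1 = 1, x_2 = 1 ↦ 0  <
So 3 of the 9 assignments meet the threshold.

3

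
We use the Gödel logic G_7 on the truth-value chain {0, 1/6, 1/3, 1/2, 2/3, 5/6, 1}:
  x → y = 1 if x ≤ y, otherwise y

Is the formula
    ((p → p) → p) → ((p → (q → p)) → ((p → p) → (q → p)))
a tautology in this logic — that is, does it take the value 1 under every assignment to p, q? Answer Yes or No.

Yes

At p = 0, q = 1/3, for instance:
p → p = 0 → 0 = 1
(p → p) → p = 1 → 0 = 0
q → p = 1/3 → 0 = 0
p → (q → p) = 0 → 0 = 1
(p → p) → (q → p) = 1 → 0 = 0
(p → (q → p)) → ((p → p) → (q → p)) = 1 → 0 = 0
((p → p) → p) → ((p → (q → p)) → ((p → p) → (q → p))) = 0 → 0 = 1
and checking the remaining 48 assignments likewise gives ≥ 1 in every case.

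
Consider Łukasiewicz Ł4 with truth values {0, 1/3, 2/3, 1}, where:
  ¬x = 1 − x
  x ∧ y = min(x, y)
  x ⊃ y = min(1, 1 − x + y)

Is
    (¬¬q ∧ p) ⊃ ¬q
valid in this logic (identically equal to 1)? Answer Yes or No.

Counterexample: take p = 1/3, q = 1.
¬q = ¬1 = 0
¬¬q = ¬0 = 1
¬¬q ∧ p = 1 ∧ 1/3 = 1/3
¬q = ¬1 = 0
(¬¬q ∧ p) ⊃ ¬q = 1/3 ⊃ 0 = 2/3
This gives 2/3 ≠ 1.

No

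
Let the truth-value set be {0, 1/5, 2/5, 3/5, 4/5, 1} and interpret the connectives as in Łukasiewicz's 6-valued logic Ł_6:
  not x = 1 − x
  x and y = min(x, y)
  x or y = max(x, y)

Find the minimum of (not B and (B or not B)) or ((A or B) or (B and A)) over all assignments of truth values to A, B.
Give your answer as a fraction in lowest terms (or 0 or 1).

3/5

Take A = 0, B = 2/5:
not B = not 2/5 = 3/5
not B = not 2/5 = 3/5
B or not B = 2/5 or 3/5 = 3/5
not B and (B or not B) = 3/5 and 3/5 = 3/5
A or B = 0 or 2/5 = 2/5
B and A = 2/5 and 0 = 0
(A or B) or (B and A) = 2/5 or 0 = 2/5
(not B and (B or not B)) or ((A or B) or (B and A)) = 3/5 or 2/5 = 3/5
No assignment yields a value below 3/5, so this is the minimum.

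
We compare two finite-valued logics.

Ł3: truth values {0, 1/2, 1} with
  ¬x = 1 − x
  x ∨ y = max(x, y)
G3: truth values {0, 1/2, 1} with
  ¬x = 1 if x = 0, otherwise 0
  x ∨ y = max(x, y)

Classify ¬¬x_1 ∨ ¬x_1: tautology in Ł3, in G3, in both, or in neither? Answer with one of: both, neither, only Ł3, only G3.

In Ł3: at x_1 = 1/2 the value is 1/2 — not a tautology.
In G3: every assignment gives 1 — tautology.

only G3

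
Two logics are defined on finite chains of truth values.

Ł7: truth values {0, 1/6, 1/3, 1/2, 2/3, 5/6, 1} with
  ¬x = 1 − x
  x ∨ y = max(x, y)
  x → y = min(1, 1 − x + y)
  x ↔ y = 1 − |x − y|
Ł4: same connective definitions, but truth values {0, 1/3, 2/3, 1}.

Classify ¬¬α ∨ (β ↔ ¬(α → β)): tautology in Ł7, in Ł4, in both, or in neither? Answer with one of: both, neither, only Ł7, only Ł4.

In Ł7: at α = 0, β = 1/6 the value is 5/6 — not a tautology.
In Ł4: at α = 0, β = 1/3 the value is 2/3 — not a tautology.

neither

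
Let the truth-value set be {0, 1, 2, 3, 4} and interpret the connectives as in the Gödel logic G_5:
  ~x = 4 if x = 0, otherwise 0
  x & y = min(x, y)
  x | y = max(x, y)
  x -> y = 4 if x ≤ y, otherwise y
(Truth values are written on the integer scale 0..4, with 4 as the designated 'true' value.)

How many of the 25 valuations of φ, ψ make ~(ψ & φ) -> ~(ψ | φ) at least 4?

value 4: 17 assignments (counts)
value 0: 8 assignments
So 17 of the 25 assignments meet the threshold.

17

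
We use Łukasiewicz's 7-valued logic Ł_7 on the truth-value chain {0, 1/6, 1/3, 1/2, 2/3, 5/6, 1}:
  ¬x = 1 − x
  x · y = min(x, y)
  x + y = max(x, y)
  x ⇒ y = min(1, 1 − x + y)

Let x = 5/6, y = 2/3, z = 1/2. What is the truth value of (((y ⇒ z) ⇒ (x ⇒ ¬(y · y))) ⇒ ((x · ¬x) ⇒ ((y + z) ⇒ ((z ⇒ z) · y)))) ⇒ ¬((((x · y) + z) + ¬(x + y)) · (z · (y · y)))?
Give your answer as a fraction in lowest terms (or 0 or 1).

1/2

y ⇒ z = 2/3 ⇒ 1/2 = 5/6
y · y = 2/3 · 2/3 = 2/3
¬(y · y) = ¬2/3 = 1/3
x ⇒ ¬(y · y) = 5/6 ⇒ 1/3 = 1/2
(y ⇒ z) ⇒ (x ⇒ ¬(y · y)) = 5/6 ⇒ 1/2 = 2/3
¬x = ¬5/6 = 1/6
x · ¬x = 5/6 · 1/6 = 1/6
y + z = 2/3 + 1/2 = 2/3
z ⇒ z = 1/2 ⇒ 1/2 = 1
(z ⇒ z) · y = 1 · 2/3 = 2/3
(y + z) ⇒ ((z ⇒ z) · y) = 2/3 ⇒ 2/3 = 1
(x · ¬x) ⇒ ((y + z) ⇒ ((z ⇒ z) · y)) = 1/6 ⇒ 1 = 1
((y ⇒ z) ⇒ (x ⇒ ¬(y · y))) ⇒ ((x · ¬x) ⇒ ((y + z) ⇒ ((z ⇒ z) · y))) = 2/3 ⇒ 1 = 1
x · y = 5/6 · 2/3 = 2/3
(x · y) + z = 2/3 + 1/2 = 2/3
x + y = 5/6 + 2/3 = 5/6
¬(x + y) = ¬5/6 = 1/6
((x · y) + z) + ¬(x + y) = 2/3 + 1/6 = 2/3
y · y = 2/3 · 2/3 = 2/3
z · (y · y) = 1/2 · 2/3 = 1/2
(((x · y) + z) + ¬(x + y)) · (z · (y · y)) = 2/3 · 1/2 = 1/2
¬((((x · y) + z) + ¬(x + y)) · (z · (y · y))) = ¬1/2 = 1/2
(((y ⇒ z) ⇒ (x ⇒ ¬(y · y))) ⇒ ((x · ¬x) ⇒ ((y + z) ⇒ ((z ⇒ z) · y)))) ⇒ ¬((((x · y) + z) + ¬(x + y)) · (z · (y · y))) = 1 ⇒ 1/2 = 1/2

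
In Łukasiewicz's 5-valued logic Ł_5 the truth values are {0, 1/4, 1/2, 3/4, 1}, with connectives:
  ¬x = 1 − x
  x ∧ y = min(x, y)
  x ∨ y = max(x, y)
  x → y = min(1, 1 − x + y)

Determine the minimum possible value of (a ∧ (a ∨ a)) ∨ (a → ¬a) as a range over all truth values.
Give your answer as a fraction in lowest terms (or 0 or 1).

Take a = 3/4:
a ∨ a = 3/4 ∨ 3/4 = 3/4
a ∧ (a ∨ a) = 3/4 ∧ 3/4 = 3/4
¬a = ¬3/4 = 1/4
a → ¬a = 3/4 → 1/4 = 1/2
(a ∧ (a ∨ a)) ∨ (a → ¬a) = 3/4 ∨ 1/2 = 3/4
No assignment yields a value below 3/4, so this is the minimum.

3/4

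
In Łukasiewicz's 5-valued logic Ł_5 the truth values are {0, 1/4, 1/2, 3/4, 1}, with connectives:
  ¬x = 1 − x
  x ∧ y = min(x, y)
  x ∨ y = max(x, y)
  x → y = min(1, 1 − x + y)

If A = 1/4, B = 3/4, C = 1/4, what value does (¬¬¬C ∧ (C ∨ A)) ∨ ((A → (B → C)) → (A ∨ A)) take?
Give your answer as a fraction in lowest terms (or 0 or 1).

1/4

¬C = ¬1/4 = 3/4
¬¬C = ¬3/4 = 1/4
¬¬¬C = ¬1/4 = 3/4
C ∨ A = 1/4 ∨ 1/4 = 1/4
¬¬¬C ∧ (C ∨ A) = 3/4 ∧ 1/4 = 1/4
B → C = 3/4 → 1/4 = 1/2
A → (B → C) = 1/4 → 1/2 = 1
A ∨ A = 1/4 ∨ 1/4 = 1/4
(A → (B → C)) → (A ∨ A) = 1 → 1/4 = 1/4
(¬¬¬C ∧ (C ∨ A)) ∨ ((A → (B → C)) → (A ∨ A)) = 1/4 ∨ 1/4 = 1/4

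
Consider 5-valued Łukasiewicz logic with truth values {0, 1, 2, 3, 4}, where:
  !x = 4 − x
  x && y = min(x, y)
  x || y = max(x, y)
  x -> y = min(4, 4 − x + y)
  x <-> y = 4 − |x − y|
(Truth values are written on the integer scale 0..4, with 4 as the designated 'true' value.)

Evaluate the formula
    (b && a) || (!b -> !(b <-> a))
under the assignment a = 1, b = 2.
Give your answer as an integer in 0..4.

3

b && a = 2 && 1 = 1
!b = !2 = 2
b <-> a = 2 <-> 1 = 3
!(b <-> a) = !3 = 1
!b -> !(b <-> a) = 2 -> 1 = 3
(b && a) || (!b -> !(b <-> a)) = 1 || 3 = 3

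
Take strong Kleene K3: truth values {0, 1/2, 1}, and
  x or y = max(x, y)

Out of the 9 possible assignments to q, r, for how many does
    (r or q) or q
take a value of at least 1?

q = 0, r = 0 ↦ 0  <
q = 0, r = 1/2 ↦ 1/2  <
q = 0, r = 1 ↦ 1  ≥
q = 1/2, r = 0 ↦ 1/2  <
q = 1/2, r = 1/2 ↦ 1/2  <
q = 1/2, r = 1 ↦ 1  ≥
q = 1, r = 0 ↦ 1  ≥
q = 1, r = 1/2 ↦ 1  ≥
q = 1, r = 1 ↦ 1  ≥
So 5 of the 9 assignments meet the threshold.

5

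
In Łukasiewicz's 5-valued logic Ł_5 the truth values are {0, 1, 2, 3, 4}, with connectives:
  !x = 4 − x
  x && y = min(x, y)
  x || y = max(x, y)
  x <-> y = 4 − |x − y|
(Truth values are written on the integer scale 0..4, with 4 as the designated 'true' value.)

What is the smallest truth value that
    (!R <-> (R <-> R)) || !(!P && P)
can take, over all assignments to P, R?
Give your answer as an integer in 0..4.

Take P = 2, R = 2:
!R = !2 = 2
R <-> R = 2 <-> 2 = 4
!R <-> (R <-> R) = 2 <-> 4 = 2
!P = !2 = 2
!P && P = 2 && 2 = 2
!(!P && P) = !2 = 2
(!R <-> (R <-> R)) || !(!P && P) = 2 || 2 = 2
No assignment yields a value below 2, so this is the minimum.

2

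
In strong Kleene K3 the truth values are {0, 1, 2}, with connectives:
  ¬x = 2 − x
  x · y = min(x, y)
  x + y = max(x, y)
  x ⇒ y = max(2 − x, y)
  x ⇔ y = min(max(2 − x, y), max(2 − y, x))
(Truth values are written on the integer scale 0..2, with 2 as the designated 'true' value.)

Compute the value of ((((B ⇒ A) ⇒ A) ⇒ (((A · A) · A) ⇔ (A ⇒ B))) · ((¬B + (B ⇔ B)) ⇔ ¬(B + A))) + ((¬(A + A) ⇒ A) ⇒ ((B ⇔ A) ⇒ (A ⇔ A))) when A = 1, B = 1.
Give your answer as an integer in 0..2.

B ⇒ A = 1 ⇒ 1 = 1
(B ⇒ A) ⇒ A = 1 ⇒ 1 = 1
A · A = 1 · 1 = 1
(A · A) · A = 1 · 1 = 1
A ⇒ B = 1 ⇒ 1 = 1
((A · A) · A) ⇔ (A ⇒ B) = 1 ⇔ 1 = 1
((B ⇒ A) ⇒ A) ⇒ (((A · A) · A) ⇔ (A ⇒ B)) = 1 ⇒ 1 = 1
¬B = ¬1 = 1
B ⇔ B = 1 ⇔ 1 = 1
¬B + (B ⇔ B) = 1 + 1 = 1
B + A = 1 + 1 = 1
¬(B + A) = ¬1 = 1
(¬B + (B ⇔ B)) ⇔ ¬(B + A) = 1 ⇔ 1 = 1
(((B ⇒ A) ⇒ A) ⇒ (((A · A) · A) ⇔ (A ⇒ B))) · ((¬B + (B ⇔ B)) ⇔ ¬(B + A)) = 1 · 1 = 1
A + A = 1 + 1 = 1
¬(A + A) = ¬1 = 1
¬(A + A) ⇒ A = 1 ⇒ 1 = 1
B ⇔ A = 1 ⇔ 1 = 1
A ⇔ A = 1 ⇔ 1 = 1
(B ⇔ A) ⇒ (A ⇔ A) = 1 ⇒ 1 = 1
(¬(A + A) ⇒ A) ⇒ ((B ⇔ A) ⇒ (A ⇔ A)) = 1 ⇒ 1 = 1
((((B ⇒ A) ⇒ A) ⇒ (((A · A) · A) ⇔ (A ⇒ B))) · ((¬B + (B ⇔ B)) ⇔ ¬(B + A))) + ((¬(A + A) ⇒ A) ⇒ ((B ⇔ A) ⇒ (A ⇔ A))) = 1 + 1 = 1

1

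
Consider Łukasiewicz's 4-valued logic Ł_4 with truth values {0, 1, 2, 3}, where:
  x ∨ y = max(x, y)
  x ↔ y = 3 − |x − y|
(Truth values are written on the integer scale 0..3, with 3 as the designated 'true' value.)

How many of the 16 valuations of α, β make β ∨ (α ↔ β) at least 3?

α = 0, β = 0 ↦ 3  ≥
α = 0, β = 1 ↦ 2  <
α = 0, β = 2 ↦ 2  <
α = 0, β = 3 ↦ 3  ≥
α = 1, β = 0 ↦ 2  <
α = 1, β = 1 ↦ 3  ≥
α = 1, β = 2 ↦ 2  <
α = 1, β = 3 ↦ 3  ≥
α = 2, β = 0 ↦ 1  <
α = 2, β = 1 ↦ 2  <
α = 2, β = 2 ↦ 3  ≥
α = 2, β = 3 ↦ 3  ≥
α = 3, β = 0 ↦ 0  <
α = 3, β = 1 ↦ 1  <
α = 3, β = 2 ↦ 2  <
α = 3, β = 3 ↦ 3  ≥
So 7 of the 16 assignments meet the threshold.

7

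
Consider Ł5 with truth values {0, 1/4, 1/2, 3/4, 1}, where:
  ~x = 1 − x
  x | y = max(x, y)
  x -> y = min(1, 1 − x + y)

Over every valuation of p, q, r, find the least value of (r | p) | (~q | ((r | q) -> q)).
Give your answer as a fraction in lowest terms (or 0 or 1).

Take p = 0, q = 1/4, r = 1/2:
r | p = 1/2 | 0 = 1/2
~q = ~1/4 = 3/4
r | q = 1/2 | 1/4 = 1/2
(r | q) -> q = 1/2 -> 1/4 = 3/4
~q | ((r | q) -> q) = 3/4 | 3/4 = 3/4
(r | p) | (~q | ((r | q) -> q)) = 1/2 | 3/4 = 3/4
No assignment yields a value below 3/4, so this is the minimum.

3/4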